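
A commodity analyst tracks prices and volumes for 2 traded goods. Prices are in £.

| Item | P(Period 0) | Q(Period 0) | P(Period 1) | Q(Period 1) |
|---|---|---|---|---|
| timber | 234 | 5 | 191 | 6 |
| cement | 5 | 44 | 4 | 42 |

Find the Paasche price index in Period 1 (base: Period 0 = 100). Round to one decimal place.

Paasche price index uses current-period quantities as weights.
ΣP(Period 1)·Q(Period 1) = 191×6 + 4×42 = 1146 + 168 = 1314
ΣP(Period 0)·Q(Period 1) = 234×6 + 5×42 = 1404 + 210 = 1614
Index = 1314 / 1614 × 100 = 81.4126

81.4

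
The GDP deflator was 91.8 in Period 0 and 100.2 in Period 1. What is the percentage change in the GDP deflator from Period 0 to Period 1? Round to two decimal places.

Change = (100.2 − 91.8) / 91.8 × 100
       = 8.4 / 91.8 × 100 = 9.1503%

9.15%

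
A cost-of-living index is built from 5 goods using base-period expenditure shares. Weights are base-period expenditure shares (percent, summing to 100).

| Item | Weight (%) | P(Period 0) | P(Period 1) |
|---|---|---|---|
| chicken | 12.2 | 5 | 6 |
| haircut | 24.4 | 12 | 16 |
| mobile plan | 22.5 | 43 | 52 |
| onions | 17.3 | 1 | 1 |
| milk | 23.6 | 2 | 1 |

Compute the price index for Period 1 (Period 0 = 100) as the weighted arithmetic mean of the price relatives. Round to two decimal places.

103.48

chicken: 12.2 × (6/5) = 12.2 × 1.200000 = 14.6400
haircut: 24.4 × (16/12) = 24.4 × 1.333333 = 32.5333
mobile plan: 22.5 × (52/43) = 22.5 × 1.209302 = 27.2093
onions: 17.3 × (1/1) = 17.3 × 1.000000 = 17.3000
milk: 23.6 × (1/2) = 23.6 × 0.500000 = 11.8000
Index = Σ wᵢ·(p₁ᵢ/p₀ᵢ) = 14.6400 + 32.5333 + 27.2093 + 17.3000 + 11.8000 = 103.4826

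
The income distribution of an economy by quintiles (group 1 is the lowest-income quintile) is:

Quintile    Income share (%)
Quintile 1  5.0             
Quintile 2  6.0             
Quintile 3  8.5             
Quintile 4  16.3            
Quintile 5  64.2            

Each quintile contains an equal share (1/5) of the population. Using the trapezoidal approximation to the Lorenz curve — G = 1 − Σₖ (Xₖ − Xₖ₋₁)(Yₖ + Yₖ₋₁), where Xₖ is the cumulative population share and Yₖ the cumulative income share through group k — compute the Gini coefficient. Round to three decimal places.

Cumulative income shares Yₖ: 0.0500, 0.1100, 0.1950, 0.3580, 1.0000
Σ (Xₖ−Xₖ₋₁)(Yₖ+Yₖ₋₁) = (1/5)(0.0500+0.0000) + (1/5)(0.1100+0.0500) + (1/5)(0.1950+0.1100) + (1/5)(0.3580+0.1950) + (1/5)(1.0000+0.3580)
  = 0.0100 + 0.0320 + 0.0610 + 0.1106 + 0.2716 = 0.4852
G = 1 − 0.4852 = 0.5148

0.515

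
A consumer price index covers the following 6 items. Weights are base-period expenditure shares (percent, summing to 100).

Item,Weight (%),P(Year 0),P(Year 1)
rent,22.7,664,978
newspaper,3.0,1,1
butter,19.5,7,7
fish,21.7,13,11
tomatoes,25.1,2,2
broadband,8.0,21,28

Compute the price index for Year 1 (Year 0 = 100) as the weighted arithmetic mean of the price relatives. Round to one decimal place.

110.1

rent: 22.7 × (978/664) = 22.7 × 1.472892 = 33.4346
newspaper: 3.0 × (1/1) = 3.0 × 1.000000 = 3.0000
butter: 19.5 × (7/7) = 19.5 × 1.000000 = 19.5000
fish: 21.7 × (11/13) = 21.7 × 0.846154 = 18.3615
tomatoes: 25.1 × (2/2) = 25.1 × 1.000000 = 25.1000
broadband: 8.0 × (28/21) = 8.0 × 1.333333 = 10.6667
Index = Σ wᵢ·(p₁ᵢ/p₀ᵢ) = 33.4346 + 3.0000 + 19.5000 + 18.3615 + 25.1000 + 10.6667 = 110.0628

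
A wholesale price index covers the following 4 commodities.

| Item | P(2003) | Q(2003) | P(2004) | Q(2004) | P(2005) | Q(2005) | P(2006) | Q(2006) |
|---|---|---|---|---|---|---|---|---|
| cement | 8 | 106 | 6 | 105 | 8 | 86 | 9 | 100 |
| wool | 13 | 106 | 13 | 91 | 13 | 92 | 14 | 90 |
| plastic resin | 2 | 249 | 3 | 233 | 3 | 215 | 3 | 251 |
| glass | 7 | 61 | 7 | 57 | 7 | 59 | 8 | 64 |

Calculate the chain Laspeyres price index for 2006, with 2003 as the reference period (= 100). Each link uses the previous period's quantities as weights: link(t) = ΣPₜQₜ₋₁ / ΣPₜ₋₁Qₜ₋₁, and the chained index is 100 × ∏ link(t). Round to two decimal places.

117.21

Link 2003→2004:
ΣP(2004)Q(2003) = 6×106 + 13×106 + 3×249 + 7×61 = 636 + 1378 + 747 + 427 = 3188
ΣP(2003)Q(2003) = 8×106 + 13×106 + 2×249 + 7×61 = 848 + 1378 + 498 + 427 = 3151
link = 3188/3151 = 1.011742
Link 2004→2005:
ΣP(2005)Q(2004) = 8×105 + 13×91 + 3×233 + 7×57 = 840 + 1183 + 699 + 399 = 3121
ΣP(2004)Q(2004) = 6×105 + 13×91 + 3×233 + 7×57 = 630 + 1183 + 699 + 399 = 2911
link = 3121/2911 = 1.072140
Link 2005→2006:
ΣP(2006)Q(2005) = 9×86 + 14×92 + 3×215 + 8×59 = 774 + 1288 + 645 + 472 = 3179
ΣP(2005)Q(2005) = 8×86 + 13×92 + 3×215 + 7×59 = 688 + 1196 + 645 + 413 = 2942
link = 3179/2942 = 1.080557
Chained index = 100 × 1.011742 × 1.072140 × 1.080557 = 117.2113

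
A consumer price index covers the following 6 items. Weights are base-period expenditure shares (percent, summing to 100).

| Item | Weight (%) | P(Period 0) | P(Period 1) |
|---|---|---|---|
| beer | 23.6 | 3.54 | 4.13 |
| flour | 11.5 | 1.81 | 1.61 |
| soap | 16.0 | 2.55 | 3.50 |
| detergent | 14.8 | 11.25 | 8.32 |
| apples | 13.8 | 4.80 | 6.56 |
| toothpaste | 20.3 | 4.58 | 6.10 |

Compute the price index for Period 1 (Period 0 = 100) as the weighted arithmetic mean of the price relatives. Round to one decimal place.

beer: 23.6 × (4.13/3.54) = 23.6 × 1.166667 = 27.5333
flour: 11.5 × (1.61/1.81) = 11.5 × 0.889503 = 10.2293
soap: 16.0 × (3.50/2.55) = 16.0 × 1.372549 = 21.9608
detergent: 14.8 × (8.32/11.25) = 14.8 × 0.739556 = 10.9454
apples: 13.8 × (6.56/4.80) = 13.8 × 1.366667 = 18.8600
toothpaste: 20.3 × (6.10/4.58) = 20.3 × 1.331878 = 27.0371
Index = Σ wᵢ·(p₁ᵢ/p₀ᵢ) = 27.5333 + 10.2293 + 21.9608 + 10.9454 + 18.8600 + 27.0371 = 116.5659

116.6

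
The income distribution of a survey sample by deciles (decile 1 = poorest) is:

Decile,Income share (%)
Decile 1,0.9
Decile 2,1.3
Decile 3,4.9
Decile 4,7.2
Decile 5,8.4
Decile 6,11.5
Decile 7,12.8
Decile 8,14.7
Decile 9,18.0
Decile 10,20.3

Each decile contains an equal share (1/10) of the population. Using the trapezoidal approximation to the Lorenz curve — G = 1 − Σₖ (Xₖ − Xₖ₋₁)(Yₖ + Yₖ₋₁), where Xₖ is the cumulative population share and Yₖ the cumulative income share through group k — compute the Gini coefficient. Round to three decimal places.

0.360

Cumulative income shares Yₖ: 0.0090, 0.0220, 0.0710, 0.1430, 0.2270, 0.3420, 0.4700, 0.6170, 0.7970, 1.0000
Σ (Xₖ−Xₖ₋₁)(Yₖ+Yₖ₋₁) = (1/10)(0.0090+0.0000) + (1/10)(0.0220+0.0090) + (1/10)(0.0710+0.0220) + (1/10)(0.1430+0.0710) + (1/10)(0.2270+0.1430) + (1/10)(0.3420+0.2270) + (1/10)(0.4700+0.3420) + (1/10)(0.6170+0.4700) + (1/10)(0.7970+0.6170) + (1/10)(1.0000+0.7970)
  = 0.0009 + 0.0031 + 0.0093 + 0.0214 + 0.0370 + 0.0569 + 0.0812 + 0.1087 + 0.1414 + 0.1797 = 0.6396
G = 1 − 0.6396 = 0.3604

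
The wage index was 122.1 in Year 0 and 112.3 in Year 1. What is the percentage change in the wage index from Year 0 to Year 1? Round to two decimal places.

Change = (112.3 − 122.1) / 122.1 × 100
       = -9.8 / 122.1 × 100 = -8.0262%

-8.03%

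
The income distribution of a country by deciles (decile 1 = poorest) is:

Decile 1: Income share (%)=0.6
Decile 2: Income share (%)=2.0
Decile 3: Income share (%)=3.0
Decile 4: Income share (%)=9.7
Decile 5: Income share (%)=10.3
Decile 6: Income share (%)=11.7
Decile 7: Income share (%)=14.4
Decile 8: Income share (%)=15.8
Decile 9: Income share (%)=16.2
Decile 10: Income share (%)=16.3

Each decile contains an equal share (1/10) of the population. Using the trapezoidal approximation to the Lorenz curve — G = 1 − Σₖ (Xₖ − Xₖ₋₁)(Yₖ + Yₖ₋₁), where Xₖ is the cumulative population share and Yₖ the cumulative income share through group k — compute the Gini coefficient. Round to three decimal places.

0.320

Cumulative income shares Yₖ: 0.0060, 0.0260, 0.0560, 0.1530, 0.2560, 0.3730, 0.5170, 0.6750, 0.8370, 1.0000
Σ (Xₖ−Xₖ₋₁)(Yₖ+Yₖ₋₁) = (1/10)(0.0060+0.0000) + (1/10)(0.0260+0.0060) + (1/10)(0.0560+0.0260) + (1/10)(0.1530+0.0560) + (1/10)(0.2560+0.1530) + (1/10)(0.3730+0.2560) + (1/10)(0.5170+0.3730) + (1/10)(0.6750+0.5170) + (1/10)(0.8370+0.6750) + (1/10)(1.0000+0.8370)
  = 0.0006 + 0.0032 + 0.0082 + 0.0209 + 0.0409 + 0.0629 + 0.0890 + 0.1192 + 0.1512 + 0.1837 = 0.6798
G = 1 − 0.6798 = 0.3202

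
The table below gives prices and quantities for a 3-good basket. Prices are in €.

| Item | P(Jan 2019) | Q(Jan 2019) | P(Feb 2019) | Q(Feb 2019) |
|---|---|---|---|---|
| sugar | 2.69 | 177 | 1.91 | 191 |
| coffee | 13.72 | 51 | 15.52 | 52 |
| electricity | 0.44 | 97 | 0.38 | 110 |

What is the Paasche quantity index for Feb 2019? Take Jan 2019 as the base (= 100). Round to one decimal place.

Paasche quantity index uses current-period prices as weights.
ΣP(Feb 2019)·Q(Feb 2019) = 1.91×191 + 15.52×52 + 0.38×110 = 364.81 + 807.04 + 41.8 = 1213.65
ΣP(Feb 2019)·Q(Jan 2019) = 1.91×177 + 15.52×51 + 0.38×97 = 338.07 + 791.52 + 36.86 = 1166.45
Index = 1213.65 / 1166.45 × 100 = 104.0465

104.0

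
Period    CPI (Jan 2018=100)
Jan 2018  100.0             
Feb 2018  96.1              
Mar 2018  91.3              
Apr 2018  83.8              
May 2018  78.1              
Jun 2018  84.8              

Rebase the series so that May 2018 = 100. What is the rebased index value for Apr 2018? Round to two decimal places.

107.30

Rebased(Apr 2018) = 83.8 / 78.1 × 100 = 107.2983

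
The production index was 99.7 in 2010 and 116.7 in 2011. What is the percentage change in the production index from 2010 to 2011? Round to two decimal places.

17.05%

Change = (116.7 − 99.7) / 99.7 × 100
       = 17.0 / 99.7 × 100 = 17.0512%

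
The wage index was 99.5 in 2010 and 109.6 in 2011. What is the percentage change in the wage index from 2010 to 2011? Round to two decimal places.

Change = (109.6 − 99.5) / 99.5 × 100
       = 10.1 / 99.5 × 100 = 10.1508%

10.15%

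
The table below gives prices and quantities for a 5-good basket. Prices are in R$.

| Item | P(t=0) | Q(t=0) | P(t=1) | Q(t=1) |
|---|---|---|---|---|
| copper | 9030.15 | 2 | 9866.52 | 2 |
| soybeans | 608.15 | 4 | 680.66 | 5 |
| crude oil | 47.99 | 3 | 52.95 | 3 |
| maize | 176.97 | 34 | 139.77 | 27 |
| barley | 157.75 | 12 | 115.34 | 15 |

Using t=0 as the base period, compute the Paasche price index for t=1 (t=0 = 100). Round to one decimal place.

Paasche price index uses current-period quantities as weights.
ΣP(t=1)·Q(t=1) = 9866.52×2 + 680.66×5 + 52.95×3 + 139.77×27 + 115.34×15 = 19733.04 + 3403.3 + 158.85 + 3773.79 + 1730.1 = 28799.08
ΣP(t=0)·Q(t=1) = 9030.15×2 + 608.15×5 + 47.99×3 + 176.97×27 + 157.75×15 = 18060.3 + 3040.75 + 143.97 + 4778.19 + 2366.25 = 28389.46
Index = 28799.08 / 28389.46 × 100 = 101.4429

101.4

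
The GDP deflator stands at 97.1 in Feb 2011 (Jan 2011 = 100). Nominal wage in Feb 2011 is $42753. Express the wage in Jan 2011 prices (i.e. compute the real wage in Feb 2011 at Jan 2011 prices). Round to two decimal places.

Real = Nominal ÷ (Index/100) = 42753 ÷ (97.1/100)
     = 42753 ÷ 0.971 = 44029.8661

44029.87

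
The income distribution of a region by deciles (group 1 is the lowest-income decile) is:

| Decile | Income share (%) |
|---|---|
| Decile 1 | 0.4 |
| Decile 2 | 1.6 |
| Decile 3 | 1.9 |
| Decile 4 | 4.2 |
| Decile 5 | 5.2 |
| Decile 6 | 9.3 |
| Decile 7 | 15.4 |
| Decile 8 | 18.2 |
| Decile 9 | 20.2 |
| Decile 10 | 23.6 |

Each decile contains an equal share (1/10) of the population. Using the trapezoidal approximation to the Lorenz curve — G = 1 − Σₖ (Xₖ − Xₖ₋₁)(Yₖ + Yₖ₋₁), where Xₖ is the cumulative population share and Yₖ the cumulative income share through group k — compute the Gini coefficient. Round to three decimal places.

Cumulative income shares Yₖ: 0.0040, 0.0200, 0.0390, 0.0810, 0.1330, 0.2260, 0.3800, 0.5620, 0.7640, 1.0000
Σ (Xₖ−Xₖ₋₁)(Yₖ+Yₖ₋₁) = (1/10)(0.0040+0.0000) + (1/10)(0.0200+0.0040) + (1/10)(0.0390+0.0200) + (1/10)(0.0810+0.0390) + (1/10)(0.1330+0.0810) + (1/10)(0.2260+0.1330) + (1/10)(0.3800+0.2260) + (1/10)(0.5620+0.3800) + (1/10)(0.7640+0.5620) + (1/10)(1.0000+0.7640)
  = 0.0004 + 0.0024 + 0.0059 + 0.0120 + 0.0214 + 0.0359 + 0.0606 + 0.0942 + 0.1326 + 0.1764 = 0.5418
G = 1 − 0.5418 = 0.4582

0.458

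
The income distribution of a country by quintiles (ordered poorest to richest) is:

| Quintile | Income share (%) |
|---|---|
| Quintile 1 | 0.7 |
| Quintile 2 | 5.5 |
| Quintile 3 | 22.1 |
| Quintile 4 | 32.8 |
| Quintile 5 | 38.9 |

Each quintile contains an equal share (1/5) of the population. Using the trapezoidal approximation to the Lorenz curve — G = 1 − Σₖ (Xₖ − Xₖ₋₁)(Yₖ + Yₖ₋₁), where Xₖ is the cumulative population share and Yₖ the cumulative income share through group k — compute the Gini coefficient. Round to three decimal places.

0.415

Cumulative income shares Yₖ: 0.0070, 0.0620, 0.2830, 0.6110, 1.0000
Σ (Xₖ−Xₖ₋₁)(Yₖ+Yₖ₋₁) = (1/5)(0.0070+0.0000) + (1/5)(0.0620+0.0070) + (1/5)(0.2830+0.0620) + (1/5)(0.6110+0.2830) + (1/5)(1.0000+0.6110)
  = 0.0014 + 0.0138 + 0.0690 + 0.1788 + 0.3222 = 0.5852
G = 1 − 0.5852 = 0.4148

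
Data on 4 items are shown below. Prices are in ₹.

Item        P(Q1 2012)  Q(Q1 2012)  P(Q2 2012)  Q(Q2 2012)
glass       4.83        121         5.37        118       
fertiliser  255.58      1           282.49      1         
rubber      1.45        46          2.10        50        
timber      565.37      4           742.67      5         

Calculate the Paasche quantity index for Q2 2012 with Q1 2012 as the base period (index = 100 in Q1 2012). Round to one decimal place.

118.4

Paasche quantity index uses current-period prices as weights.
ΣP(Q2 2012)·Q(Q2 2012) = 5.37×118 + 282.49×1 + 2.10×50 + 742.67×5 = 633.66 + 282.49 + 105 + 3713.35 = 4734.5
ΣP(Q2 2012)·Q(Q1 2012) = 5.37×121 + 282.49×1 + 2.10×46 + 742.67×4 = 649.77 + 282.49 + 96.6 + 2970.68 = 3999.54
Index = 4734.5 / 3999.54 × 100 = 118.3761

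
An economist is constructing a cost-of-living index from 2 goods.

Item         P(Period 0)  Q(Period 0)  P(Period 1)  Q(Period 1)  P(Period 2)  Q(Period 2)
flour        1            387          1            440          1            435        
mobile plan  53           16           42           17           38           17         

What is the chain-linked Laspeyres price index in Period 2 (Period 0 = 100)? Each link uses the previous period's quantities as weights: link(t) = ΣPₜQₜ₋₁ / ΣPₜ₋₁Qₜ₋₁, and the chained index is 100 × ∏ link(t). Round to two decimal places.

80.70

Link Period 0→Period 1:
ΣP(Period 1)Q(Period 0) = 1×387 + 42×16 = 387 + 672 = 1059
ΣP(Period 0)Q(Period 0) = 1×387 + 53×16 = 387 + 848 = 1235
link = 1059/1235 = 0.857490
Link Period 1→Period 2:
ΣP(Period 2)Q(Period 1) = 1×440 + 38×17 = 440 + 646 = 1086
ΣP(Period 1)Q(Period 1) = 1×440 + 42×17 = 440 + 714 = 1154
link = 1086/1154 = 0.941075
Chained index = 100 × 0.857490 × 0.941075 = 80.6962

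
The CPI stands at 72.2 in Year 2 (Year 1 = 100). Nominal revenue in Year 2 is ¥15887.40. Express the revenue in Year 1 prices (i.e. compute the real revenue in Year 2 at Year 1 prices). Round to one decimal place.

Real = Nominal ÷ (Index/100) = 15887.40 ÷ (72.2/100)
     = 15887.40 ÷ 0.722 = 22004.7091

22004.7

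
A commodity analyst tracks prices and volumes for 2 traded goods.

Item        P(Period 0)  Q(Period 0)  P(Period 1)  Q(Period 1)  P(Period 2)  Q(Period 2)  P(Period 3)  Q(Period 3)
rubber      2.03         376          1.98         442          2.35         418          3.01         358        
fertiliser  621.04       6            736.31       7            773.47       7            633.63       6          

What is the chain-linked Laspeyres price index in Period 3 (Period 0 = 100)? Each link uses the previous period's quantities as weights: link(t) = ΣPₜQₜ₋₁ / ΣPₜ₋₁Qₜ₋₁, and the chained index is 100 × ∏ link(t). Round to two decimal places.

109.54

Link Period 0→Period 1:
ΣP(Period 1)Q(Period 0) = 1.98×376 + 736.31×6 = 744.48 + 4417.86 = 5162.34
ΣP(Period 0)Q(Period 0) = 2.03×376 + 621.04×6 = 763.28 + 3726.24 = 4489.52
link = 5162.34/4489.52 = 1.149865
Link Period 1→Period 2:
ΣP(Period 2)Q(Period 1) = 2.35×442 + 773.47×7 = 1038.7 + 5414.29 = 6452.99
ΣP(Period 1)Q(Period 1) = 1.98×442 + 736.31×7 = 875.16 + 5154.17 = 6029.33
link = 6452.99/6029.33 = 1.070267
Link Period 2→Period 3:
ΣP(Period 3)Q(Period 2) = 3.01×418 + 633.63×7 = 1258.18 + 4435.41 = 5693.59
ΣP(Period 2)Q(Period 2) = 2.35×418 + 773.47×7 = 982.3 + 5414.29 = 6396.59
link = 5693.59/6396.59 = 0.890098
Chained index = 100 × 1.149865 × 1.070267 × 0.890098 = 109.5409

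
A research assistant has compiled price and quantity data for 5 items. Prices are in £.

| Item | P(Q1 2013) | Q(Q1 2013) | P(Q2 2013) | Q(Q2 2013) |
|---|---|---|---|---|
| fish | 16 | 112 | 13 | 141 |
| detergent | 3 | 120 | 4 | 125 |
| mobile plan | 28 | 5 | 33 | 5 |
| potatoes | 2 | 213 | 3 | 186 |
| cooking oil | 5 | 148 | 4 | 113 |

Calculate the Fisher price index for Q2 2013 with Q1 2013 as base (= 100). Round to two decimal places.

95.48

Laspeyres component (base-period weights):
ΣP(Q2 2013)Q(Q1 2013) = 13×112 + 4×120 + 33×5 + 3×213 + 4×148 = 1456 + 480 + 165 + 639 + 592 = 3332
ΣP(Q1 2013)Q(Q1 2013) = 16×112 + 3×120 + 28×5 + 2×213 + 5×148 = 1792 + 360 + 140 + 426 + 740 = 3458
L = 3332 / 3458 × 100 = 96.3563
Paasche component (current-period weights):
ΣP(Q2 2013)Q(Q2 2013) = 13×141 + 4×125 + 33×5 + 3×186 + 4×113 = 1833 + 500 + 165 + 558 + 452 = 3508
ΣP(Q1 2013)Q(Q2 2013) = 16×141 + 3×125 + 28×5 + 2×186 + 5×113 = 2256 + 375 + 140 + 372 + 565 = 3708
P = 3508 / 3708 × 100 = 94.6063
Fisher = √(L × P) = √(96.3563 × 94.6063) = 95.4773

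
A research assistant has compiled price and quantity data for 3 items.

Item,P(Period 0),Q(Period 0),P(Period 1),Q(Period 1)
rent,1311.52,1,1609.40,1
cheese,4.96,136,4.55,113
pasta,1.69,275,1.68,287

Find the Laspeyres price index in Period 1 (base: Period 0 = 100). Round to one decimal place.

109.8

Laspeyres price index uses base-period quantities as weights.
ΣP(Period 1)·Q(Period 0) = 1609.40×1 + 4.55×136 + 1.68×275 = 1609.4 + 618.8 + 462 = 2690.2
ΣP(Period 0)·Q(Period 0) = 1311.52×1 + 4.96×136 + 1.69×275 = 1311.52 + 674.56 + 464.75 = 2450.83
Index = 2690.2 / 2450.83 × 100 = 109.7669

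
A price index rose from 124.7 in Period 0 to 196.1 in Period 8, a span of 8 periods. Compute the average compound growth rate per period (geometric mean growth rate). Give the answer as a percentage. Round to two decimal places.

5.82%

Growth factor = (196.1/124.7)^(1/8) = (1.572574)^(1/8) = 1.058221
Growth rate = 1.058221 − 1 = 0.058221 = 5.8221%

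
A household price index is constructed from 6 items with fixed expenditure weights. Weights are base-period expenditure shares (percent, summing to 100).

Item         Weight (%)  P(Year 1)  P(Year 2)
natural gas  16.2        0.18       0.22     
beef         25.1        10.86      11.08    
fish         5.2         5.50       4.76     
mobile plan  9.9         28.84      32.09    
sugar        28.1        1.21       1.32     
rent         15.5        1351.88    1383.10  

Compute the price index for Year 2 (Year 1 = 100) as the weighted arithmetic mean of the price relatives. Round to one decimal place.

natural gas: 16.2 × (0.22/0.18) = 16.2 × 1.222222 = 19.8000
beef: 25.1 × (11.08/10.86) = 25.1 × 1.020258 = 25.6085
fish: 5.2 × (4.76/5.50) = 5.2 × 0.865455 = 4.5004
mobile plan: 9.9 × (32.09/28.84) = 9.9 × 1.112691 = 11.0156
sugar: 28.1 × (1.32/1.21) = 28.1 × 1.090909 = 30.6545
rent: 15.5 × (1383.10/1351.88) = 15.5 × 1.023094 = 15.8580
Index = Σ wᵢ·(p₁ᵢ/p₀ᵢ) = 19.8000 + 25.6085 + 4.5004 + 11.0156 + 30.6545 + 15.8580 = 107.4370

107.4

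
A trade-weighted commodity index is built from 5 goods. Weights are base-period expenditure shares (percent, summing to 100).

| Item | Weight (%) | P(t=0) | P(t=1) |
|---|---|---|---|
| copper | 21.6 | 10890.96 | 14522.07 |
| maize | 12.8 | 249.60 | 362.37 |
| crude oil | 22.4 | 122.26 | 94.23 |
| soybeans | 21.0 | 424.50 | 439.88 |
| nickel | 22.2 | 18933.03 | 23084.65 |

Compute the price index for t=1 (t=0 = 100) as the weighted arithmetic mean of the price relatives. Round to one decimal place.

copper: 21.6 × (14522.07/10890.96) = 21.6 × 1.333406 = 28.8016
maize: 12.8 × (362.37/249.60) = 12.8 × 1.451803 = 18.5831
crude oil: 22.4 × (94.23/122.26) = 22.4 × 0.770735 = 17.2645
soybeans: 21.0 × (439.88/424.50) = 21.0 × 1.036231 = 21.7608
nickel: 22.2 × (23084.65/18933.03) = 22.2 × 1.219279 = 27.0680
Index = Σ wᵢ·(p₁ᵢ/p₀ᵢ) = 28.8016 + 18.5831 + 17.2645 + 21.7608 + 27.0680 = 113.4779

113.5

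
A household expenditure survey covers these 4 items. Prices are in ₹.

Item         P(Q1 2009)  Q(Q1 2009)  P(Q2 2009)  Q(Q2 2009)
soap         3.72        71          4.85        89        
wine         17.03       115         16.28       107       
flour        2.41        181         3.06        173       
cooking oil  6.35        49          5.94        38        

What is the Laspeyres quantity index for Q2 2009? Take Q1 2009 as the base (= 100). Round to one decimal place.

94.7

Laspeyres quantity index uses base-period prices as weights.
ΣP(Q1 2009)·Q(Q2 2009) = 3.72×89 + 17.03×107 + 2.41×173 + 6.35×38 = 331.08 + 1822.21 + 416.93 + 241.3 = 2811.52
ΣP(Q1 2009)·Q(Q1 2009) = 3.72×71 + 17.03×115 + 2.41×181 + 6.35×49 = 264.12 + 1958.45 + 436.21 + 311.15 = 2969.93
Index = 2811.52 / 2969.93 × 100 = 94.6662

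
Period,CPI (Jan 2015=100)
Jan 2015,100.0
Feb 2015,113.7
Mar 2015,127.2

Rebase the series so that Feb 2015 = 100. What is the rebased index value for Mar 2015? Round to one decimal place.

Rebased(Mar 2015) = 127.2 / 113.7 × 100 = 111.8734

111.9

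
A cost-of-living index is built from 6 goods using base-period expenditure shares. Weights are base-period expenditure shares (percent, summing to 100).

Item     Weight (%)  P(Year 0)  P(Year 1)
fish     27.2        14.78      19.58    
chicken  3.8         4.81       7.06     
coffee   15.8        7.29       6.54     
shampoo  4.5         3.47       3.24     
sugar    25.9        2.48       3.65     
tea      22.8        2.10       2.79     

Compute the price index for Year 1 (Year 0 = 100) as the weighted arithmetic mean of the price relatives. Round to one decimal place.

fish: 27.2 × (19.58/14.78) = 27.2 × 1.324763 = 36.0336
chicken: 3.8 × (7.06/4.81) = 3.8 × 1.467775 = 5.5775
coffee: 15.8 × (6.54/7.29) = 15.8 × 0.897119 = 14.1745
shampoo: 4.5 × (3.24/3.47) = 4.5 × 0.933718 = 4.2017
sugar: 25.9 × (3.65/2.48) = 25.9 × 1.471774 = 38.1190
tea: 22.8 × (2.79/2.10) = 22.8 × 1.328571 = 30.2914
Index = Σ wᵢ·(p₁ᵢ/p₀ᵢ) = 36.0336 + 5.5775 + 14.1745 + 4.2017 + 38.1190 + 30.2914 = 128.3977

128.4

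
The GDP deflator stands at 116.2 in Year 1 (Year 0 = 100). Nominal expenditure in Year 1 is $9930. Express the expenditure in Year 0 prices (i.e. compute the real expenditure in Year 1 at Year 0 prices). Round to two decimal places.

8545.61

Real = Nominal ÷ (Index/100) = 9930 ÷ (116.2/100)
     = 9930 ÷ 1.162 = 8545.6110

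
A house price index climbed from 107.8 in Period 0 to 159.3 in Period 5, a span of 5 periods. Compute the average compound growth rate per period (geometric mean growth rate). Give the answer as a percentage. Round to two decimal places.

8.12%

Growth factor = (159.3/107.8)^(1/5) = (1.477737)^(1/5) = 1.081233
Growth rate = 1.081233 − 1 = 0.081233 = 8.1233%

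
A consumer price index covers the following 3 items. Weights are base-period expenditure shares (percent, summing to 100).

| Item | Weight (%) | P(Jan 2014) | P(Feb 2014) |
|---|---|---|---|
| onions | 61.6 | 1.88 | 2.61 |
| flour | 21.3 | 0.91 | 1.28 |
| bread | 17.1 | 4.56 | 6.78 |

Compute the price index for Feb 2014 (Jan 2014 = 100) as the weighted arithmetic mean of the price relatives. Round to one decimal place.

140.9

onions: 61.6 × (2.61/1.88) = 61.6 × 1.388298 = 85.5191
flour: 21.3 × (1.28/0.91) = 21.3 × 1.406593 = 29.9604
bread: 17.1 × (6.78/4.56) = 17.1 × 1.486842 = 25.4250
Index = Σ wᵢ·(p₁ᵢ/p₀ᵢ) = 85.5191 + 29.9604 + 25.4250 = 140.9046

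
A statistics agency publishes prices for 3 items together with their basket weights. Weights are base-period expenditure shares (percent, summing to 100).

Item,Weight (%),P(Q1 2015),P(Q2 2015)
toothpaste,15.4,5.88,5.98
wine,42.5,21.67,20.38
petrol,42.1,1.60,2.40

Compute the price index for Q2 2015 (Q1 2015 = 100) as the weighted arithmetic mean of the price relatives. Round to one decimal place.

toothpaste: 15.4 × (5.98/5.88) = 15.4 × 1.017007 = 15.6619
wine: 42.5 × (20.38/21.67) = 42.5 × 0.940471 = 39.9700
petrol: 42.1 × (2.40/1.60) = 42.1 × 1.500000 = 63.1500
Index = Σ wᵢ·(p₁ᵢ/p₀ᵢ) = 15.6619 + 39.9700 + 63.1500 = 118.7819

118.8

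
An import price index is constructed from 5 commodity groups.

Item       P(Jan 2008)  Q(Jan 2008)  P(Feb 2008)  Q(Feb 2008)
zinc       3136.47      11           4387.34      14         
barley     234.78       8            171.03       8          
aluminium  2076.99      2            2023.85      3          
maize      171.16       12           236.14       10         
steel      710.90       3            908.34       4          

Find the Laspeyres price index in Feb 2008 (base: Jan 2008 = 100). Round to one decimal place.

Laspeyres price index uses base-period quantities as weights.
ΣP(Feb 2008)·Q(Jan 2008) = 4387.34×11 + 171.03×8 + 2023.85×2 + 236.14×12 + 908.34×3 = 48260.74 + 1368.24 + 4047.7 + 2833.68 + 2725.02 = 59235.38
ΣP(Jan 2008)·Q(Jan 2008) = 3136.47×11 + 234.78×8 + 2076.99×2 + 171.16×12 + 710.90×3 = 34501.17 + 1878.24 + 4153.98 + 2053.92 + 2132.7 = 44720.01
Index = 59235.38 / 44720.01 × 100 = 132.4583

132.5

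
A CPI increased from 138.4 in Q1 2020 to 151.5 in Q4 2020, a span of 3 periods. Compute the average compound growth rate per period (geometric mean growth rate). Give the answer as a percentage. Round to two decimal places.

3.06%

Growth factor = (151.5/138.4)^(1/3) = (1.094653)^(1/3) = 1.030605
Growth rate = 1.030605 − 1 = 0.030605 = 3.0605%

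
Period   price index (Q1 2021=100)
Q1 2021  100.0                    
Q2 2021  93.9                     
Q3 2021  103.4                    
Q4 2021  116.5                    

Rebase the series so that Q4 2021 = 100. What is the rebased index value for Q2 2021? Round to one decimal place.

80.6

Rebased(Q2 2021) = 93.9 / 116.5 × 100 = 80.6009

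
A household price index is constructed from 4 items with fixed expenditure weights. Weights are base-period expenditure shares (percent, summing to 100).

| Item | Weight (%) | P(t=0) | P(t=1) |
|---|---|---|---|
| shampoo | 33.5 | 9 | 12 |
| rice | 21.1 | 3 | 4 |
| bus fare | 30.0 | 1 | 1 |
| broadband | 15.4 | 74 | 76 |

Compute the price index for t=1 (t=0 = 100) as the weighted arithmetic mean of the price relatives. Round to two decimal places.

shampoo: 33.5 × (12/9) = 33.5 × 1.333333 = 44.6667
rice: 21.1 × (4/3) = 21.1 × 1.333333 = 28.1333
bus fare: 30.0 × (1/1) = 30.0 × 1.000000 = 30.0000
broadband: 15.4 × (76/74) = 15.4 × 1.027027 = 15.8162
Index = Σ wᵢ·(p₁ᵢ/p₀ᵢ) = 44.6667 + 28.1333 + 30.0000 + 15.8162 = 118.6162

118.62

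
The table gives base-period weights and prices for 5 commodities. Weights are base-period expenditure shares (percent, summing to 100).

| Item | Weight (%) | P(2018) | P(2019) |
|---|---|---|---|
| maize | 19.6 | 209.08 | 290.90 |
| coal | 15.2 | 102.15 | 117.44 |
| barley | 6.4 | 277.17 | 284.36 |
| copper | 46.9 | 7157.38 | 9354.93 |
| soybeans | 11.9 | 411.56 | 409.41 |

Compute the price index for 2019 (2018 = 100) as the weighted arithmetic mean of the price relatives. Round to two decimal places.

maize: 19.6 × (290.90/209.08) = 19.6 × 1.391333 = 27.2701
coal: 15.2 × (117.44/102.15) = 15.2 × 1.149682 = 17.4752
barley: 6.4 × (284.36/277.17) = 6.4 × 1.025941 = 6.5660
copper: 46.9 × (9354.93/7157.38) = 46.9 × 1.307033 = 61.2998
soybeans: 11.9 × (409.41/411.56) = 11.9 × 0.994776 = 11.8378
Index = Σ wᵢ·(p₁ᵢ/p₀ᵢ) = 27.2701 + 17.4752 + 6.5660 + 61.2998 + 11.8378 = 124.4490

124.45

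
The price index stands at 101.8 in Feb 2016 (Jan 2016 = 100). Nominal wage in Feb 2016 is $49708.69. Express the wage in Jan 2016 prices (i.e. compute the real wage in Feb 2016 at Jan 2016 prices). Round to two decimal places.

48829.75

Real = Nominal ÷ (Index/100) = 49708.69 ÷ (101.8/100)
     = 49708.69 ÷ 1.018 = 48829.7544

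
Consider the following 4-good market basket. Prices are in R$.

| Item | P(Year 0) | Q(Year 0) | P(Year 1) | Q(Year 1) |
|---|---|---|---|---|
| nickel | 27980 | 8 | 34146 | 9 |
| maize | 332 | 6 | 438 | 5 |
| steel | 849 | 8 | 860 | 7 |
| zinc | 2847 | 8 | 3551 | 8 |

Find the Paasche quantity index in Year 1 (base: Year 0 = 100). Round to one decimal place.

110.6

Paasche quantity index uses current-period prices as weights.
ΣP(Year 1)·Q(Year 1) = 34146×9 + 438×5 + 860×7 + 3551×8 = 307314 + 2190 + 6020 + 28408 = 343932
ΣP(Year 1)·Q(Year 0) = 34146×8 + 438×6 + 860×8 + 3551×8 = 273168 + 2628 + 6880 + 28408 = 311084
Index = 343932 / 311084 × 100 = 110.5592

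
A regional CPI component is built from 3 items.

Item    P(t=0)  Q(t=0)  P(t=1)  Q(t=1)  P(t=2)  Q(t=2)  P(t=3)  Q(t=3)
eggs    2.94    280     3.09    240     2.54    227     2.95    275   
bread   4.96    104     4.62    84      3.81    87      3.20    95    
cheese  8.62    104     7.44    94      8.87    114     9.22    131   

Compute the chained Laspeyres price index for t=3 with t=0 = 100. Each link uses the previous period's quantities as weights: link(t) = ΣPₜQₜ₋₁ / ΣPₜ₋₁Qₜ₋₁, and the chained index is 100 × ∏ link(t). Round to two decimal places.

Link t=0→t=1:
ΣP(t=1)Q(t=0) = 3.09×280 + 4.62×104 + 7.44×104 = 865.2 + 480.48 + 773.76 = 2119.44
ΣP(t=0)Q(t=0) = 2.94×280 + 4.96×104 + 8.62×104 = 823.2 + 515.84 + 896.48 = 2235.52
link = 2119.44/2235.52 = 0.948075
Link t=1→t=2:
ΣP(t=2)Q(t=1) = 2.54×240 + 3.81×84 + 8.87×94 = 609.6 + 320.04 + 833.78 = 1763.42
ΣP(t=1)Q(t=1) = 3.09×240 + 4.62×84 + 7.44×94 = 741.6 + 388.08 + 699.36 = 1829.04
link = 1763.42/1829.04 = 0.964123
Link t=2→t=3:
ΣP(t=3)Q(t=2) = 2.95×227 + 3.20×87 + 9.22×114 = 669.65 + 278.4 + 1051.08 = 1999.13
ΣP(t=2)Q(t=2) = 2.54×227 + 3.81×87 + 8.87×114 = 576.58 + 331.47 + 1011.18 = 1919.23
link = 1999.13/1919.23 = 1.041631
Chained index = 100 × 0.948075 × 0.964123 × 1.041631 = 95.2114

95.21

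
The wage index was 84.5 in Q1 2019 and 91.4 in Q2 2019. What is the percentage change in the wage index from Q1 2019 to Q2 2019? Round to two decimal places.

8.17%

Change = (91.4 − 84.5) / 84.5 × 100
       = 6.9 / 84.5 × 100 = 8.1657%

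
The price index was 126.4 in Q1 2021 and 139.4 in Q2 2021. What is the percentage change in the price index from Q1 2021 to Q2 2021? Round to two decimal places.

Change = (139.4 − 126.4) / 126.4 × 100
       = 13.0 / 126.4 × 100 = 10.2848%

10.28%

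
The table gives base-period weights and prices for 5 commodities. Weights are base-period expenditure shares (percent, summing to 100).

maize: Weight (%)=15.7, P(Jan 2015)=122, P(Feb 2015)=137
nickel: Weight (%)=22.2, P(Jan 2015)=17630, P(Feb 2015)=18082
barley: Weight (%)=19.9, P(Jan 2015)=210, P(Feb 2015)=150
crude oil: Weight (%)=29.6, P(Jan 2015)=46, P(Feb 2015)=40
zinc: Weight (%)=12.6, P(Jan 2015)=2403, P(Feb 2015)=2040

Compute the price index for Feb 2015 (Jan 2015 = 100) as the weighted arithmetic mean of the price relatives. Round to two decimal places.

91.05

maize: 15.7 × (137/122) = 15.7 × 1.122951 = 17.6303
nickel: 22.2 × (18082/17630) = 22.2 × 1.025638 = 22.7692
barley: 19.9 × (150/210) = 19.9 × 0.714286 = 14.2143
crude oil: 29.6 × (40/46) = 29.6 × 0.869565 = 25.7391
zinc: 12.6 × (2040/2403) = 12.6 × 0.848939 = 10.6966
Index = Σ wᵢ·(p₁ᵢ/p₀ᵢ) = 17.6303 + 22.7692 + 14.2143 + 25.7391 + 10.6966 = 91.0495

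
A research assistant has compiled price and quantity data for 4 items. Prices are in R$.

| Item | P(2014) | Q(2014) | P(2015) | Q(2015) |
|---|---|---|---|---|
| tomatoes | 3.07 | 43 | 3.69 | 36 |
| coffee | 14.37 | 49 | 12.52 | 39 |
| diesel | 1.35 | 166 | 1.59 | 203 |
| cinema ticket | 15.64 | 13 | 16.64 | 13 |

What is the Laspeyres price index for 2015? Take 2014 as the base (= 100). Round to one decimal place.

99.1

Laspeyres price index uses base-period quantities as weights.
ΣP(2015)·Q(2014) = 3.69×43 + 12.52×49 + 1.59×166 + 16.64×13 = 158.67 + 613.48 + 263.94 + 216.32 = 1252.41
ΣP(2014)·Q(2014) = 3.07×43 + 14.37×49 + 1.35×166 + 15.64×13 = 132.01 + 704.13 + 224.1 + 203.32 = 1263.56
Index = 1252.41 / 1263.56 × 100 = 99.1176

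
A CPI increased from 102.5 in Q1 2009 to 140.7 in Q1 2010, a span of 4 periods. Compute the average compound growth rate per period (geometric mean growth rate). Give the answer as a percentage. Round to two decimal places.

8.24%

Growth factor = (140.7/102.5)^(1/4) = (1.372683)^(1/4) = 1.082412
Growth rate = 1.082412 − 1 = 0.082412 = 8.2412%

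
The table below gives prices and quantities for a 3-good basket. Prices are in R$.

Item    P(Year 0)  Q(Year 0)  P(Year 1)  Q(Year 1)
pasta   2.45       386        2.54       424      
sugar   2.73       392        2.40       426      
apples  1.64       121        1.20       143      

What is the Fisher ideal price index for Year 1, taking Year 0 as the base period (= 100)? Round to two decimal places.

Laspeyres component (base-period weights):
ΣP(Year 1)Q(Year 0) = 2.54×386 + 2.40×392 + 1.20×121 = 980.44 + 940.8 + 145.2 = 2066.44
ΣP(Year 0)Q(Year 0) = 2.45×386 + 2.73×392 + 1.64×121 = 945.7 + 1070.16 + 198.44 = 2214.3
L = 2066.44 / 2214.3 × 100 = 93.3225
Paasche component (current-period weights):
ΣP(Year 1)Q(Year 1) = 2.54×424 + 2.40×426 + 1.20×143 = 1076.96 + 1022.4 + 171.6 = 2270.96
ΣP(Year 0)Q(Year 1) = 2.45×424 + 2.73×426 + 1.64×143 = 1038.8 + 1162.98 + 234.52 = 2436.3
P = 2270.96 / 2436.3 × 100 = 93.2135
Fisher = √(L × P) = √(93.3225 × 93.2135) = 93.2680

93.27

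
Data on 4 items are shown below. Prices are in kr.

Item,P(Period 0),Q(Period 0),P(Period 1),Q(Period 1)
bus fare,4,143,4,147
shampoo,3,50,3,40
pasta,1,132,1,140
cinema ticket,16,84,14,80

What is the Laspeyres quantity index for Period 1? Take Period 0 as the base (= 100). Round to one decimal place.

Laspeyres quantity index uses base-period prices as weights.
ΣP(Period 0)·Q(Period 1) = 4×147 + 3×40 + 1×140 + 16×80 = 588 + 120 + 140 + 1280 = 2128
ΣP(Period 0)·Q(Period 0) = 4×143 + 3×50 + 1×132 + 16×84 = 572 + 150 + 132 + 1344 = 2198
Index = 2128 / 2198 × 100 = 96.8153

96.8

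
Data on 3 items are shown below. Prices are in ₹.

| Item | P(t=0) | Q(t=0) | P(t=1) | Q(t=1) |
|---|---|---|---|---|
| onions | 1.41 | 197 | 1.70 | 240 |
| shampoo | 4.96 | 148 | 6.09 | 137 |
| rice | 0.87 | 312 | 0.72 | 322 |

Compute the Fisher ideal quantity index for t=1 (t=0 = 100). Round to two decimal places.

Laspeyres component (base-period weights):
ΣP(t=0)Q(t=1) = 1.41×240 + 4.96×137 + 0.87×322 = 338.4 + 679.52 + 280.14 = 1298.06
ΣP(t=0)Q(t=0) = 1.41×197 + 4.96×148 + 0.87×312 = 277.77 + 734.08 + 271.44 = 1283.29
L = 1298.06 / 1283.29 × 100 = 101.1509
Paasche component (current-period weights):
ΣP(t=1)Q(t=1) = 1.70×240 + 6.09×137 + 0.72×322 = 408 + 834.33 + 231.84 = 1474.17
ΣP(t=1)Q(t=0) = 1.70×197 + 6.09×148 + 0.72×312 = 334.9 + 901.32 + 224.64 = 1460.86
P = 1474.17 / 1460.86 × 100 = 100.9111
Fisher = √(L × P) = √(101.1509 × 100.9111) = 101.0310

101.03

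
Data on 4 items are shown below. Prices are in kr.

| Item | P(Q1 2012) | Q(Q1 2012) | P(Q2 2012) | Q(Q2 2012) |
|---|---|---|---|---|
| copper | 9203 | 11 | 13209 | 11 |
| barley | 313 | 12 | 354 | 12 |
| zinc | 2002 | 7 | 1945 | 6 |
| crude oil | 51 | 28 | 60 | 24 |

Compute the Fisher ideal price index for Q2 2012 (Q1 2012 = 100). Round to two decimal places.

Laspeyres component (base-period weights):
ΣP(Q2 2012)Q(Q1 2012) = 13209×11 + 354×12 + 1945×7 + 60×28 = 145299 + 4248 + 13615 + 1680 = 164842
ΣP(Q1 2012)Q(Q1 2012) = 9203×11 + 313×12 + 2002×7 + 51×28 = 101233 + 3756 + 14014 + 1428 = 120431
L = 164842 / 120431 × 100 = 136.8767
Paasche component (current-period weights):
ΣP(Q2 2012)Q(Q2 2012) = 13209×11 + 354×12 + 1945×6 + 60×24 = 145299 + 4248 + 11670 + 1440 = 162657
ΣP(Q1 2012)Q(Q2 2012) = 9203×11 + 313×12 + 2002×6 + 51×24 = 101233 + 3756 + 12012 + 1224 = 118225
P = 162657 / 118225 × 100 = 137.5826
Fisher = √(L × P) = √(136.8767 × 137.5826) = 137.2292

137.23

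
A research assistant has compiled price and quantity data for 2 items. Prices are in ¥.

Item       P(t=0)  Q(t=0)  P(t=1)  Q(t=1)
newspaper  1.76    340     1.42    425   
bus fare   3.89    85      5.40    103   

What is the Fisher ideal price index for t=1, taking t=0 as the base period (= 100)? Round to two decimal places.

101.17

Laspeyres component (base-period weights):
ΣP(t=1)Q(t=0) = 1.42×340 + 5.40×85 = 482.8 + 459 = 941.8
ΣP(t=0)Q(t=0) = 1.76×340 + 3.89×85 = 598.4 + 330.65 = 929.05
L = 941.8 / 929.05 × 100 = 101.3724
Paasche component (current-period weights):
ΣP(t=1)Q(t=1) = 1.42×425 + 5.40×103 = 603.5 + 556.2 = 1159.7
ΣP(t=0)Q(t=1) = 1.76×425 + 3.89×103 = 748 + 400.67 = 1148.67
P = 1159.7 / 1148.67 × 100 = 100.9602
Fisher = √(L × P) = √(101.3724 × 100.9602) = 101.1661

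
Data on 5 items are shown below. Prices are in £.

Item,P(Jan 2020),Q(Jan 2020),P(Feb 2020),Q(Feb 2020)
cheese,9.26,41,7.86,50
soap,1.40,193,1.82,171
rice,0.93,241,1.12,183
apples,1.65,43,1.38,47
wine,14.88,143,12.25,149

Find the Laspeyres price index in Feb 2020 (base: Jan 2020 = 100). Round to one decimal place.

89.6

Laspeyres price index uses base-period quantities as weights.
ΣP(Feb 2020)·Q(Jan 2020) = 7.86×41 + 1.82×193 + 1.12×241 + 1.38×43 + 12.25×143 = 322.26 + 351.26 + 269.92 + 59.34 + 1751.75 = 2754.53
ΣP(Jan 2020)·Q(Jan 2020) = 9.26×41 + 1.40×193 + 0.93×241 + 1.65×43 + 14.88×143 = 379.66 + 270.2 + 224.13 + 70.95 + 2127.84 = 3072.78
Index = 2754.53 / 3072.78 × 100 = 89.6429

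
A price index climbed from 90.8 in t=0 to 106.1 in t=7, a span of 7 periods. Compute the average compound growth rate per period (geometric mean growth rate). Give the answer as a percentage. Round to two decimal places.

Growth factor = (106.1/90.8)^(1/7) = (1.168502)^(1/7) = 1.022495
Growth rate = 1.022495 − 1 = 0.022495 = 2.2495%

2.25%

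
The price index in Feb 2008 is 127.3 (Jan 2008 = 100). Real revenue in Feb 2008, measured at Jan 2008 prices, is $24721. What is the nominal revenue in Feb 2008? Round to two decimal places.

Nominal = Real × (Index/100) = 24721 × (127.3/100)
        = 24721 × 1.273 = 31469.8330

31469.83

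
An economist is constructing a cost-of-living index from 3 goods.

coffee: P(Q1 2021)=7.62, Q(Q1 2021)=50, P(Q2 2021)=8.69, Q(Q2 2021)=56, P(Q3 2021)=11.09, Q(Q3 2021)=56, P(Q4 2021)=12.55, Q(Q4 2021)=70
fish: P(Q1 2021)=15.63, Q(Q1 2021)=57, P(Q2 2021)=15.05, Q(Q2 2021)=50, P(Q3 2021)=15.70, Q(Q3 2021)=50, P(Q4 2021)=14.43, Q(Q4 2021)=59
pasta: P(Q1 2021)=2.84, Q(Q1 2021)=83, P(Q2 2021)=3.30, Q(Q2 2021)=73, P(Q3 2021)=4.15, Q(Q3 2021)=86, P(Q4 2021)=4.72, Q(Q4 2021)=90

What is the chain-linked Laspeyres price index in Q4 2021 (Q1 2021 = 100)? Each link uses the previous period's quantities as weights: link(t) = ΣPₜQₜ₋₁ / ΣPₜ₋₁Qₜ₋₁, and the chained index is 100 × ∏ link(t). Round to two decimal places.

Link Q1 2021→Q2 2021:
ΣP(Q2 2021)Q(Q1 2021) = 8.69×50 + 15.05×57 + 3.30×83 = 434.5 + 857.85 + 273.9 = 1566.25
ΣP(Q1 2021)Q(Q1 2021) = 7.62×50 + 15.63×57 + 2.84×83 = 381 + 890.91 + 235.72 = 1507.63
link = 1566.25/1507.63 = 1.038882
Link Q2 2021→Q3 2021:
ΣP(Q3 2021)Q(Q2 2021) = 11.09×56 + 15.70×50 + 4.15×73 = 621.04 + 785 + 302.95 = 1708.99
ΣP(Q2 2021)Q(Q2 2021) = 8.69×56 + 15.05×50 + 3.30×73 = 486.64 + 752.5 + 240.9 = 1480.04
link = 1708.99/1480.04 = 1.154692
Link Q3 2021→Q4 2021:
ΣP(Q4 2021)Q(Q3 2021) = 12.55×56 + 14.43×50 + 4.72×86 = 702.8 + 721.5 + 405.92 = 1830.22
ΣP(Q3 2021)Q(Q3 2021) = 11.09×56 + 15.70×50 + 4.15×86 = 621.04 + 785 + 356.9 = 1762.94
link = 1830.22/1762.94 = 1.038164
Chained index = 100 × 1.038882 × 1.154692 × 1.038164 = 124.5369

124.54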